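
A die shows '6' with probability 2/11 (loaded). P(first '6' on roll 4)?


Geometric: P(X=4) = (1-p)^(k-1)×p = (9/11)^3×2/11 = 1458/14641

P(X=4) = 1458/14641 ≈ 9.96%


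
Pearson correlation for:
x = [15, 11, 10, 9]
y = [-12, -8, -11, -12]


n=4, Σx=45, Σy=-43, Σxy=-486, Σx²=527, Σy²=473
r = (4×(-486) - 45×(-43))/√((4×527 - 45²)(4×473 - (-43)²))
= -9/√(83×43) = -9/√3569 ≈ -9/59.7411 ≈ -0.1507

r ≈ -0.1507


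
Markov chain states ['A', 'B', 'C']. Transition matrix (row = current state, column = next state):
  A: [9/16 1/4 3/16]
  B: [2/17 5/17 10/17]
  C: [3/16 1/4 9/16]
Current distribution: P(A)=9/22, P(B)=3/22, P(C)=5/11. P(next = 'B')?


P(next=B) = Σᵢ P(now=i)×P(i→B)
= 9/22×1/4 + 3/22×5/17 + 5/11×1/4
= 9/88 + 15/374 + 5/44 = 383/1496

P = 383/1496 ≈ 0.2560


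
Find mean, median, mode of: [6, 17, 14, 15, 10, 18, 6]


Sorted: [6, 6, 10, 14, 15, 17, 18]
Mean = 86/7
Median = 14
Freq: {6: 2, 17: 1, 14: 1, 15: 1, 10: 1, 18: 1}
Mode: [6]

Mean=86/7, Median=14, Mode=6


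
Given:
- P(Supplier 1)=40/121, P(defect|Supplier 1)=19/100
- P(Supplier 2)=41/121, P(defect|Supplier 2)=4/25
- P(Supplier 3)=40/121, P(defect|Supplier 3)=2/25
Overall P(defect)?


P(B) = Σ P(B|Aᵢ)×P(Aᵢ)
  19/100×40/121 = 38/605
  4/25×41/121 = 164/3025
  2/25×40/121 = 16/605
Sum = 434/3025

P(defect) = 434/3025 ≈ 14.35%


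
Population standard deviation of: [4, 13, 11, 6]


Mean = 34/4 = 17/2
  (4-17/2)²=81/4
  (13-17/2)²=81/4
  (11-17/2)²=25/4
  (6-17/2)²=25/4
Σ(x-μ)² = 53
σ² = 53/4

σ = √(53/4) ≈ 3.6401


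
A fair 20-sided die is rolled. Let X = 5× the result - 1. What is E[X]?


E[die] = (1+20)/2 = 21/2
E[X] = 5×21/2 - 1 = 103/2

E[X] = 103/2


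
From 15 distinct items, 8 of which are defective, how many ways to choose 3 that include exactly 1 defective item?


Choose 1 of the 8 defective items and 2 of the other 7 items:
C(8,1)×C(7,2) = 8×21 = 168

168


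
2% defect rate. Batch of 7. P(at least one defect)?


P(all good) = (49/50)^7 = 678223072849/781250000000
P(≥1 defect) = 103026927151/781250000000

P = 103026927151/781250000000 ≈ 13.19%


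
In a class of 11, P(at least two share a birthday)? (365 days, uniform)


P(all different) = Π(365-i)/365 for i=0..10
= 0.858859
P(match) = 1 - 0.858859 = 0.141141

P ≈ 0.1411 ≈ 14.11%


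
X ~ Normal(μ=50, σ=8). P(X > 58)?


z = (58-50)/8 = 1.0
P(X > 58) = 1 - P(Z ≤ 1.0) = 1 - 0.8413 = 0.1587

P(X > 58) ≈ 0.1587


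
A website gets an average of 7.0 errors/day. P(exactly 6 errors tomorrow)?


Poisson(λ=7.0): P(X=6) = e^(-λ)×λ^k/k!
= e^(-7.0) × 7.0^6 / 6!
≈ 0.0009118819656 × 117649 / 720 ≈ 0.149003

P(X=6) ≈ 0.149003 ≈ 14.90%


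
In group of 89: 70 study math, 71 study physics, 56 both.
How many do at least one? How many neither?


|A∪B| = 70+71-56 = 85
Neither = 89-85 = 4

At least one: 85; Neither: 4


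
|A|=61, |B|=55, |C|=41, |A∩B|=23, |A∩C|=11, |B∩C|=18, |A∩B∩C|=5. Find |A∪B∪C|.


|A∪B∪C| = 61+55+41-23-11-18+5 = 110

|A∪B∪C| = 110


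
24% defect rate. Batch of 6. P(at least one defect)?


P(all good) = (19/25)^6 = 47045881/244140625
P(≥1 defect) = 197094744/244140625

P = 197094744/244140625 ≈ 80.73%


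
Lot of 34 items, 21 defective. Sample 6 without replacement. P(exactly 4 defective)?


Hypergeometric: C(21,4)×C(13,2)/C(34,6)
= 5985×78/1344904 = 233415/672452

P(X=4) = 233415/672452 ≈ 34.71%


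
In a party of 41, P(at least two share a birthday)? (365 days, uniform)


P(all different) = Π(365-i)/365 for i=0..40
= 0.096848
P(match) = 1 - 0.096848 = 0.903152

P ≈ 0.9032 ≈ 90.32%


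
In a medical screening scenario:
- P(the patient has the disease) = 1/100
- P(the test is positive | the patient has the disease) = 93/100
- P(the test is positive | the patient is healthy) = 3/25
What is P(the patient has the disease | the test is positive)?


Using Bayes' theorem:
P(A|B) = P(B|A)·P(A) / P(B)

P(the test is positive) = 93/100 × 1/100 + 3/25 × 99/100
= 93/10000 + 297/2500 = 1281/10000

P(the patient has the disease|the test is positive) = (93/10000) / (1281/10000) = 31/427

P(the patient has the disease|the test is positive) = 31/427 ≈ 7.26%


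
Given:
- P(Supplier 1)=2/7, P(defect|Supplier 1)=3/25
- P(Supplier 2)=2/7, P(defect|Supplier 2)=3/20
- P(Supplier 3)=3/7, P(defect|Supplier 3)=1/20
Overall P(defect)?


P(B) = Σ P(B|Aᵢ)×P(Aᵢ)
  3/25×2/7 = 6/175
  3/20×2/7 = 3/70
  1/20×3/7 = 3/140
Sum = 69/700

P(defect) = 69/700 ≈ 9.86%


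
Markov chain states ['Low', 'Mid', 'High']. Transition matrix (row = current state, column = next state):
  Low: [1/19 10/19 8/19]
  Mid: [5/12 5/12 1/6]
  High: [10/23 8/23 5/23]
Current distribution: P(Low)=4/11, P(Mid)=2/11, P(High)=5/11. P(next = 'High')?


P(next=High) = Σᵢ P(now=i)×P(i→High)
= 4/11×8/19 + 2/11×1/6 + 5/11×5/23
= 32/209 + 1/33 + 25/253 = 370/1311

P = 370/1311 ≈ 0.2822


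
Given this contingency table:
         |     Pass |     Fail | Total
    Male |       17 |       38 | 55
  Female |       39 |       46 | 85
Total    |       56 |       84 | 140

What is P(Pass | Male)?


P(Pass | Male) = 17/(17+38) = 17/55

P(Pass|Male) = 17/55 ≈ 30.91%


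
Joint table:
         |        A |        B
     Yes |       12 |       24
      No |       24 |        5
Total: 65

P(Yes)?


P(Yes) = (12+24)/65 = 36/65

P(Yes) = 36/65 ≈ 55.38%


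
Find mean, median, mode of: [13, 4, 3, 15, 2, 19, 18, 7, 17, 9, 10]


Sorted: [2, 3, 4, 7, 9, 10, 13, 15, 17, 18, 19]
Mean = 117/11
Median = 10
Freq: {13: 1, 4: 1, 3: 1, 15: 1, 2: 1, 19: 1, 18: 1, 7: 1, 17: 1, 9: 1, 10: 1}
Mode: No mode

Mean=117/11, Median=10, Mode=No mode


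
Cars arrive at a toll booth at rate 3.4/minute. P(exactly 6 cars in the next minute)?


Poisson(λ=3.4): P(X=6) = e^(-λ)×λ^k/k!
= e^(-3.4) × 3.4^6 / 6!
≈ 0.03337326996 × 1544.804416 / 720 ≈ 0.071604

P(X=6) ≈ 0.071604 ≈ 7.16%


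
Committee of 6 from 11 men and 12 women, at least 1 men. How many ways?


Count by #men:
  1M,5W: C(11,1)×C(12,5)=8712
  2M,4W: C(11,2)×C(12,4)=27225
  3M,3W: C(11,3)×C(12,3)=36300
  4M,2W: C(11,4)×C(12,2)=21780
  5M,1W: C(11,5)×C(12,1)=5544
  6M,0W: C(11,6)×C(12,0)=462
Total = 100023

100023


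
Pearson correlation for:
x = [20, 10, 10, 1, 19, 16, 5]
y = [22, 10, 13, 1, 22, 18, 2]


n=7, Σx=81, Σy=88, Σxy=1387, Σx²=1243, Σy²=1566
r = (7×1387 - 81×88)/√((7×1243 - 81²)(7×1566 - 88²))
= 2581/√(2140×3218) = 2581/√6886520 ≈ 2581/2624.2180 ≈ 0.9835

r ≈ 0.9835


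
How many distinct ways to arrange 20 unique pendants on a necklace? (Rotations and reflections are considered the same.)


Free circular arrangements: rotations and reflections both identified.
(n-1)!/2 = 19!/2 = 121645100408832000/2 = 60822550204416000

60822550204416000


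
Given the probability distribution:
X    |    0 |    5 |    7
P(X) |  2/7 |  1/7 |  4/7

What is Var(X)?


E[X] = 33/7
E[X²] = 221/7
Var(X) = E[X²] - (E[X])² = 221/7 - 1089/49 = 458/49

Var(X) = 458/49 ≈ 9.3469


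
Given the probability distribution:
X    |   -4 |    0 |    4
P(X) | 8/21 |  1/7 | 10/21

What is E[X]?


E[X] = Σ x·P(X=x)
= (-4)×(8/21) + (0)×(1/7) + (4)×(10/21)
= 8/21

E[X] = 8/21


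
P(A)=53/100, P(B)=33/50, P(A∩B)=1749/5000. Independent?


P(A)×P(B) = 1749/5000
P(A∩B) = 1749/5000
Equal ✓ → Independent

Yes, independent


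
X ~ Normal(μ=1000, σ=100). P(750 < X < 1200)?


z₁=(750-1000)/100=-2.5, z₂=(1200-1000)/100=2.0
P = Φ(2.0) - Φ(-2.5) = 0.977250 - 0.006210 = 0.971040 ≈ 0.9710

P(750 < X < 1200) ≈ 0.9710


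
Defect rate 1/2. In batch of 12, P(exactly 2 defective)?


Binomial: P(X=2) = C(12,2)×p^2×(1-p)^10
= 66 × 1/4 × 1/1024 = 33/2048

P(X=2) = 33/2048 ≈ 1.61%


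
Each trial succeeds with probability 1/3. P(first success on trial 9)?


Geometric: P(X=9) = (1-p)^(k-1)×p = (2/3)^8×1/3 = 256/19683

P(X=9) = 256/19683 ≈ 1.30%


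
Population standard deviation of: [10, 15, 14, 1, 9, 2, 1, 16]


Mean = 68/8 = 17/2
  (10-17/2)²=9/4
  (15-17/2)²=169/4
  (14-17/2)²=121/4
  (1-17/2)²=225/4
  (9-17/2)²=1/4
  (2-17/2)²=169/4
  (1-17/2)²=225/4
  (16-17/2)²=225/4
Σ(x-μ)² = 286
σ² = 286/8 = 143/4

σ = √(143/4) ≈ 5.9791


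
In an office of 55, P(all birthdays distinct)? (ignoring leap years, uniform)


P(all different) = Π(365-i)/365 for i=0..54
= (365/365)×(364/365)×...×(311/365)
= 0.013738

P ≈ 0.0137 ≈ 1.37%


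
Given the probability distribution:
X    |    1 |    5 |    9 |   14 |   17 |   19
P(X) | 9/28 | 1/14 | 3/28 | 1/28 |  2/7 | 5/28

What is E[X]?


E[X] = Σ x·P(X=x)
= (1)×(9/28) + (5)×(1/14) + (9)×(3/28) + (14)×(1/28) + (17)×(2/7) + (19)×(5/28)
= 291/28

E[X] = 291/28


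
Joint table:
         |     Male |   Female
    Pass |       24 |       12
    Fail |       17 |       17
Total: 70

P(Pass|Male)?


P(Pass|Male) = 24/(24+17) = 24/41

P = 24/41 ≈ 58.54%


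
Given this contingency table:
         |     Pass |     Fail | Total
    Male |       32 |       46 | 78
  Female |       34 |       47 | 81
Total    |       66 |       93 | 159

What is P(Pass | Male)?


P(Pass | Male) = 32/(32+46) = 32/78 = 16/39

P(Pass|Male) = 16/39 ≈ 41.03%


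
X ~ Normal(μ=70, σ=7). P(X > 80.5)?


z = (80.5-70)/7 = 1.5
P(X > 80.5) = 1 - P(Z ≤ 1.5) = 1 - 0.9332 = 0.0668

P(X > 80.5) ≈ 0.0668


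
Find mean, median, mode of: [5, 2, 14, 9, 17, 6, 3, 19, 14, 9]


Sorted: [2, 3, 5, 6, 9, 9, 14, 14, 17, 19]
Mean = 98/10 = 49/5
Median = 9
Freq: {5: 1, 2: 1, 14: 2, 9: 2, 17: 1, 6: 1, 3: 1, 19: 1}
Mode: [9, 14]

Mean=49/5, Median=9, Mode=[9, 14]


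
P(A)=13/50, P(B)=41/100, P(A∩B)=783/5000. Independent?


P(A)×P(B) = 533/5000
P(A∩B) = 783/5000
Not equal → NOT independent

No, not independent


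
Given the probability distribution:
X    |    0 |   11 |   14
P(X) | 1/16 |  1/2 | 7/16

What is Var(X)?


E[X] = 93/8
E[X²] = 585/4
Var(X) = E[X²] - (E[X])² = 585/4 - 8649/64 = 711/64

Var(X) = 711/64 ≈ 11.1094


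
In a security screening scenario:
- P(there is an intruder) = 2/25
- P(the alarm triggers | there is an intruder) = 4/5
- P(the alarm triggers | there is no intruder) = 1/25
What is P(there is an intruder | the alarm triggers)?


Using Bayes' theorem:
P(A|B) = P(B|A)·P(A) / P(B)

P(the alarm triggers) = 4/5 × 2/25 + 1/25 × 23/25
= 8/125 + 23/625 = 63/625

P(there is an intruder|the alarm triggers) = (8/125) / (63/625) = 40/63

P(there is an intruder|the alarm triggers) = 40/63 ≈ 63.49%


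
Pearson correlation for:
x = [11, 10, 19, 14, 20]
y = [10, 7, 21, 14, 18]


n=5, Σx=74, Σy=70, Σxy=1135, Σx²=1178, Σy²=1110
r = (5×1135 - 74×70)/√((5×1178 - 74²)(5×1110 - 70²))
= 495/√(414×650) = 495/√269100 ≈ 495/518.7485 ≈ 0.9542

r ≈ 0.9542


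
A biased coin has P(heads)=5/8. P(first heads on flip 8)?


Geometric: P(X=8) = (1-p)^(k-1)×p = (3/8)^7×5/8 = 10935/16777216

P(X=8) = 10935/16777216 ≈ 0.07%


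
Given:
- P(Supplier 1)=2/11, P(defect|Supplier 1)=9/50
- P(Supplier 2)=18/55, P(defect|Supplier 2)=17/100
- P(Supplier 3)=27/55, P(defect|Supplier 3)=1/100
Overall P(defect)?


P(B) = Σ P(B|Aᵢ)×P(Aᵢ)
  9/50×2/11 = 9/275
  17/100×18/55 = 153/2750
  1/100×27/55 = 27/5500
Sum = 513/5500

P(defect) = 513/5500 ≈ 9.33%


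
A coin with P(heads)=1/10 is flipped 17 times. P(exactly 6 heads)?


Binomial: P(X=6) = C(17,6)×p^6×(1-p)^11
= 12376 × 1/1000000 × 31381059609/100000000000 = 48546499215123/12500000000000000

P(X=6) = 48546499215123/12500000000000000 ≈ 0.39%


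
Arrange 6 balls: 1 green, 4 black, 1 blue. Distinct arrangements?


6!/(1!×4!×1!) = 30

30


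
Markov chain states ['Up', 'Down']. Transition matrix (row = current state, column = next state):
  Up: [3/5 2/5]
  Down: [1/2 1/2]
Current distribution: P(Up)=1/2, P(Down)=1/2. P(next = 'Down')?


P(next=Down) = Σᵢ P(now=i)×P(i→Down)
= 1/2×2/5 + 1/2×1/2
= 1/5 + 1/4 = 9/20

P = 9/20 ≈ 0.4500


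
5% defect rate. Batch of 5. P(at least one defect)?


P(all good) = (19/20)^5 = 2476099/3200000
P(≥1 defect) = 723901/3200000

P = 723901/3200000 ≈ 22.62%


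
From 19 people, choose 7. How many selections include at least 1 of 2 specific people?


Complement: C(19,7) - C(17,7) = 50388 - 19448 = 30940

30940


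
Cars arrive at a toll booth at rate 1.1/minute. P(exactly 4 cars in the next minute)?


Poisson(λ=1.1): P(X=4) = e^(-λ)×λ^k/k!
= e^(-1.1) × 1.1^4 / 4!
≈ 0.3328710837 × 1.4641 / 24 ≈ 0.020307

P(X=4) ≈ 0.020307 ≈ 2.03%


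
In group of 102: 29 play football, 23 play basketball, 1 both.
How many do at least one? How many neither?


|A∪B| = 29+23-1 = 51
Neither = 102-51 = 51

At least one: 51; Neither: 51


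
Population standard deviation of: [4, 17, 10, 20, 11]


Mean = 62/5
  (4-62/5)²=1764/25
  (17-62/5)²=529/25
  (10-62/5)²=144/25
  (20-62/5)²=1444/25
  (11-62/5)²=49/25
Σ(x-μ)² = 786/5
σ² = (786/5)/5 = 786/25

σ = √(786/25) ≈ 5.6071


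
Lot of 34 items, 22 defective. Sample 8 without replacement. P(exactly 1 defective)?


Hypergeometric: C(22,1)×C(12,7)/C(34,8)
= 22×792/18156204 = 44/45849

P(X=1) = 44/45849 ≈ 0.10%


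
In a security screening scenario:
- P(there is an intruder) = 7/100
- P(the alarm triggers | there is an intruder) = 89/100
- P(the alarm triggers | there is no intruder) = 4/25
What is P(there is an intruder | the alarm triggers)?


Using Bayes' theorem:
P(A|B) = P(B|A)·P(A) / P(B)

P(the alarm triggers) = 89/100 × 7/100 + 4/25 × 93/100
= 623/10000 + 93/625 = 2111/10000

P(there is an intruder|the alarm triggers) = (623/10000) / (2111/10000) = 623/2111

P(there is an intruder|the alarm triggers) = 623/2111 ≈ 29.51%


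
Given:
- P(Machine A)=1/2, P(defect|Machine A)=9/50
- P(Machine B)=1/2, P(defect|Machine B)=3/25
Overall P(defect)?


P(B) = Σ P(B|Aᵢ)×P(Aᵢ)
  9/50×1/2 = 9/100
  3/25×1/2 = 3/50
Sum = 3/20

P(defect) = 3/20 ≈ 15.00%


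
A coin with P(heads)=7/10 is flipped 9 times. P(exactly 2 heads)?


Binomial: P(X=2) = C(9,2)×p^2×(1-p)^7
= 36 × 49/100 × 2187/10000000 = 964467/250000000

P(X=2) = 964467/250000000 ≈ 0.39%


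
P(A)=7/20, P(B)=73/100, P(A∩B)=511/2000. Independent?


P(A)×P(B) = 511/2000
P(A∩B) = 511/2000
Equal ✓ → Independent

Yes, independent


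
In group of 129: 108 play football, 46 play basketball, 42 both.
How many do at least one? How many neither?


|A∪B| = 108+46-42 = 112
Neither = 129-112 = 17

At least one: 112; Neither: 17


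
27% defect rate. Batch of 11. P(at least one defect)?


P(all good) = (73/100)^11 = 313726685568359708377/10000000000000000000000
P(≥1 defect) = 9686273314431640291623/10000000000000000000000

P = 9686273314431640291623/10000000000000000000000 ≈ 96.86%


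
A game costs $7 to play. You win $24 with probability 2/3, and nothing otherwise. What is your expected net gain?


E[gain] = (24-7)×2/3 + (-7)×1/3
= 34/3 - 7/3 = 9

Expected net gain = $9 ≈ $9.00


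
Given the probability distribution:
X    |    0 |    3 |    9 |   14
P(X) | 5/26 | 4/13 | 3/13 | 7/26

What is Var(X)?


E[X] = 88/13
E[X²] = 965/13
Var(X) = E[X²] - (E[X])² = 965/13 - 7744/169 = 4801/169

Var(X) = 4801/169 ≈ 28.4083


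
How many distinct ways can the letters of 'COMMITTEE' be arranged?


Letters: 9, freq: {'C': 1, 'O': 1, 'M': 2, 'I': 1, 'T': 2, 'E': 2}
9!/(1!×1!×2!×1!×2!×2!) = 362880/8 = 45360

45360


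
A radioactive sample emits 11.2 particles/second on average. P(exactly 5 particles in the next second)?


Poisson(λ=11.2): P(X=5) = e^(-λ)×λ^k/k!
= e^(-11.2) × 11.2^5 / 5!
≈ 1.367419607e-05 × 176234.16832 / 120 ≈ 0.020082

P(X=5) ≈ 0.020082 ≈ 2.01%


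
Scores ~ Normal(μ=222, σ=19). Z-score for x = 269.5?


z = (x - μ)/σ = (269.5 - 222)/19 = 2.5

z = 2.5


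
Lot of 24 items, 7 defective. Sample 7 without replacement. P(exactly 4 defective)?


Hypergeometric: C(7,4)×C(17,3)/C(24,7)
= 35×680/346104 = 2975/43263

P(X=4) = 2975/43263 ≈ 6.88%


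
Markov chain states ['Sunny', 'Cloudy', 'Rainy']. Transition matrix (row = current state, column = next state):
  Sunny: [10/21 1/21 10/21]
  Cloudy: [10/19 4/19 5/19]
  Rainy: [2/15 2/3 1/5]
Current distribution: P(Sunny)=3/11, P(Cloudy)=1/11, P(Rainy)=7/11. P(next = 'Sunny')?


P(next=Sunny) = Σᵢ P(now=i)×P(i→Sunny)
= 3/11×10/21 + 1/11×10/19 + 7/11×2/15
= 10/77 + 10/209 + 14/165 = 5762/21945

P = 5762/21945 ≈ 0.2626


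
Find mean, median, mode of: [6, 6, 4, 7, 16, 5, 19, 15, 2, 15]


Sorted: [2, 4, 5, 6, 6, 7, 15, 15, 16, 19]
Mean = 95/10 = 19/2
Median = 13/2
Freq: {6: 2, 4: 1, 7: 1, 16: 1, 5: 1, 19: 1, 15: 2, 2: 1}
Mode: [6, 15]

Mean=19/2, Median=13/2, Mode=[6, 15]


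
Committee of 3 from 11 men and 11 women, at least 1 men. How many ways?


Count by #men:
  1M,2W: C(11,1)×C(11,2)=605
  2M,1W: C(11,2)×C(11,1)=605
  3M,0W: C(11,3)×C(11,0)=165
Total = 1375

1375


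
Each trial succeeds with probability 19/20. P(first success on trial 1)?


Geometric: P(X=1) = (1-p)^(k-1)×p = (1/20)^0×19/20 = 19/20

P(X=1) = 19/20 ≈ 95.00%


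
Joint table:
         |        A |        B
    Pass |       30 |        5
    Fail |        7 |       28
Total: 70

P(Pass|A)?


P(Pass|A) = 30/(30+7) = 30/37

P = 30/37 ≈ 81.08%


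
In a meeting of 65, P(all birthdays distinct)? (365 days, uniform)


P(all different) = Π(365-i)/365 for i=0..64
= (365/365)×(364/365)×...×(301/365)
= 0.002317

P ≈ 0.0023 ≈ 0.23%


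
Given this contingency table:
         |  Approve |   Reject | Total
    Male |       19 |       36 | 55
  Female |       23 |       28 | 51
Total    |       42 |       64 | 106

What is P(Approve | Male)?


P(Approve | Male) = 19/(19+36) = 19/55

P(Approve|Male) = 19/55 ≈ 34.55%


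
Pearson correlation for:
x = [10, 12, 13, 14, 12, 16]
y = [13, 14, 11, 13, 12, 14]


n=6, Σx=77, Σy=77, Σxy=991, Σx²=1009, Σy²=995
r = (6×991 - 77×77)/√((6×1009 - 77²)(6×995 - 77²))
= 17/√(125×41) = 17/√5125 ≈ 17/71.5891 ≈ 0.2375

r ≈ 0.2375


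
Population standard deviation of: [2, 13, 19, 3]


Mean = 37/4
  (2-37/4)²=841/16
  (13-37/4)²=225/16
  (19-37/4)²=1521/16
  (3-37/4)²=625/16
Σ(x-μ)² = 803/4
σ² = (803/4)/4 = 803/16

σ = √(803/16) ≈ 7.0843


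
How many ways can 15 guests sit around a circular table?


Circular arrangements of 15 distinct objects: fix one position to break rotational symmetry.
(n-1)! = 14! = 87178291200

87178291200


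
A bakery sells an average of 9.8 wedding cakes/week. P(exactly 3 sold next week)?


Poisson(λ=9.8): P(X=3) = e^(-λ)×λ^k/k!
= e^(-9.8) × 9.8^3 / 3!
≈ 5.545159943e-05 × 941.192 / 6 ≈ 0.008698

P(X=3) ≈ 0.008698 ≈ 0.87%


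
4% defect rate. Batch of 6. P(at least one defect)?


P(all good) = (24/25)^6 = 191102976/244140625
P(≥1 defect) = 53037649/244140625

P = 53037649/244140625 ≈ 21.72%


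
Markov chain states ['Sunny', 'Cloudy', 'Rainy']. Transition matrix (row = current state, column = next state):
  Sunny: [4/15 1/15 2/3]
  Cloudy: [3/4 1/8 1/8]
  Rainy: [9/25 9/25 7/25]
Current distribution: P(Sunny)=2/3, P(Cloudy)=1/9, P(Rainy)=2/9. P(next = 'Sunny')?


P(next=Sunny) = Σᵢ P(now=i)×P(i→Sunny)
= 2/3×4/15 + 1/9×3/4 + 2/9×9/25
= 8/45 + 1/12 + 2/25 = 307/900

P = 307/900 ≈ 0.3411


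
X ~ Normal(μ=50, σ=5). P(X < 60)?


z = (60-50)/5 = 2.0
P(Z < 2.0) = 0.9772

P(X < 60) ≈ 0.9772


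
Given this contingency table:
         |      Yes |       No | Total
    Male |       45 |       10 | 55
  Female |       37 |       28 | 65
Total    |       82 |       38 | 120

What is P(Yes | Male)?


P(Yes | Male) = 45/(45+10) = 45/55 = 9/11

P(Yes|Male) = 9/11 ≈ 81.82%


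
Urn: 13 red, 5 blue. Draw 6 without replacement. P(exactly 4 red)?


Hypergeometric: C(13,4)×C(5,2)/C(18,6)
= 715×10/18564 = 275/714

P(X=4) = 275/714 ≈ 38.52%


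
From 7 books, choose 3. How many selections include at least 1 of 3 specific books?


Complement: C(7,3) - C(4,3) = 35 - 4 = 31

31


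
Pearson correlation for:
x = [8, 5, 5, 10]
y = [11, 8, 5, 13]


n=4, Σx=28, Σy=37, Σxy=283, Σx²=214, Σy²=379
r = (4×283 - 28×37)/√((4×214 - 28²)(4×379 - 37²))
= 96/√(72×147) = 96/√10584 ≈ 96/102.8786 ≈ 0.9331

r ≈ 0.9331


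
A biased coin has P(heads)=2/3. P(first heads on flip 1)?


Geometric: P(X=1) = (1-p)^(k-1)×p = (1/3)^0×2/3 = 2/3

P(X=1) = 2/3 ≈ 66.67%


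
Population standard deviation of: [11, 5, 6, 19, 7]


Mean = 48/5
  (11-48/5)²=49/25
  (5-48/5)²=529/25
  (6-48/5)²=324/25
  (19-48/5)²=2209/25
  (7-48/5)²=169/25
Σ(x-μ)² = 656/5
σ² = (656/5)/5 = 656/25

σ = √(656/25) ≈ 5.1225


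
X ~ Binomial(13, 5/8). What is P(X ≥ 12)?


P(X ≥ 12) = Σ P(X=i) for i=12..13
P(X=12) = 9521484375/549755813888
P(X=13) = 1220703125/549755813888
Sum = 2685546875/137438953472

P(X ≥ 12) = 2685546875/137438953472 ≈ 1.95%


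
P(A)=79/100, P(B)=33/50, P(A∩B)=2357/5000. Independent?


P(A)×P(B) = 2607/5000
P(A∩B) = 2357/5000
Not equal → NOT independent

No, not independent


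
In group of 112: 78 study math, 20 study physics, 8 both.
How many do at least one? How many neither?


|A∪B| = 78+20-8 = 90
Neither = 112-90 = 22

At least one: 90; Neither: 22


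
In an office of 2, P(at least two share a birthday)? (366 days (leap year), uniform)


P(all different) = Π(366-i)/366 for i=0..1
= 0.997268
P(match) = 1 - 0.997268 = 0.002732

P ≈ 0.0027 ≈ 0.27%


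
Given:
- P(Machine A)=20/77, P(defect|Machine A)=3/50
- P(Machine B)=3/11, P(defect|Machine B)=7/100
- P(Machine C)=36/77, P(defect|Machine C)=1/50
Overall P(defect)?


P(B) = Σ P(B|Aᵢ)×P(Aᵢ)
  3/50×20/77 = 6/385
  7/100×3/11 = 21/1100
  1/50×36/77 = 18/1925
Sum = 339/7700

P(defect) = 339/7700 ≈ 4.40%


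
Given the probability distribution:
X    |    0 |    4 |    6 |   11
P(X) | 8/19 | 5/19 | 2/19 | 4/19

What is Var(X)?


E[X] = 4
E[X²] = 636/19
Var(X) = E[X²] - (E[X])² = 636/19 - 16 = 332/19

Var(X) = 332/19 ≈ 17.4737


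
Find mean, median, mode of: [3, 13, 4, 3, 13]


Sorted: [3, 3, 4, 13, 13]
Mean = 36/5
Median = 4
Freq: {3: 2, 13: 2, 4: 1}
Mode: [3, 13]

Mean=36/5, Median=4, Mode=[3, 13]


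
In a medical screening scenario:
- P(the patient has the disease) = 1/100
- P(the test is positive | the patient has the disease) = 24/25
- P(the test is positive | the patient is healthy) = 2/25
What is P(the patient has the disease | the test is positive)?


Using Bayes' theorem:
P(A|B) = P(B|A)·P(A) / P(B)

P(the test is positive) = 24/25 × 1/100 + 2/25 × 99/100
= 6/625 + 99/1250 = 111/1250

P(the patient has the disease|the test is positive) = (6/625) / (111/1250) = 4/37

P(the patient has the disease|the test is positive) = 4/37 ≈ 10.81%


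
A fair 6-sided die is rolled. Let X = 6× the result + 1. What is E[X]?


E[die] = (1+6)/2 = 7/2
E[X] = 6×7/2 + 1 = 22

E[X] = 22


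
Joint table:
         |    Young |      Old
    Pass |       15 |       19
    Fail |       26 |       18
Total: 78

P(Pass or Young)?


P(Pass∨Young) = P(Pass) + P(Young) - P(Pass∧Young)
= (34 + 41 - 15)/78 = 60/78 = 10/13

P = 10/13 ≈ 76.92%


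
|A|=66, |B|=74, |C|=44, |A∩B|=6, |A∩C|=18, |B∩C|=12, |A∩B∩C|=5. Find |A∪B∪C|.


|A∪B∪C| = 66+74+44-6-18-12+5 = 153

|A∪B∪C| = 153


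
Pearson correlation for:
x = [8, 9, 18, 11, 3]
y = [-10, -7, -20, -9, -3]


n=5, Σx=49, Σy=-49, Σxy=-611, Σx²=599, Σy²=639
r = (5×(-611) - 49×(-49))/√((5×599 - 49²)(5×639 - (-49)²))
= -654/√(594×794) = -654/√471636 ≈ -654/686.7576 ≈ -0.9523

r ≈ -0.9523


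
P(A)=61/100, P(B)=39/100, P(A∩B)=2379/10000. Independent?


P(A)×P(B) = 2379/10000
P(A∩B) = 2379/10000
Equal ✓ → Independent

Yes, independent


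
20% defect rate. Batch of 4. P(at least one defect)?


P(all good) = (4/5)^4 = 256/625
P(≥1 defect) = 369/625

P = 369/625 ≈ 59.04%


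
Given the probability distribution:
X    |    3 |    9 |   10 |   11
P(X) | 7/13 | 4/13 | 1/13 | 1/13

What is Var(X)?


E[X] = 6
E[X²] = 608/13
Var(X) = E[X²] - (E[X])² = 608/13 - 36 = 140/13

Var(X) = 140/13 ≈ 10.7692


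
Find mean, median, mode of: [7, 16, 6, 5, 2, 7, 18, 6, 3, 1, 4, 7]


Sorted: [1, 2, 3, 4, 5, 6, 6, 7, 7, 7, 16, 18]
Mean = 82/12 = 41/6
Median = 6
Freq: {7: 3, 16: 1, 6: 2, 5: 1, 2: 1, 18: 1, 3: 1, 1: 1, 4: 1}
Mode: [7]

Mean=41/6, Median=6, Mode=7


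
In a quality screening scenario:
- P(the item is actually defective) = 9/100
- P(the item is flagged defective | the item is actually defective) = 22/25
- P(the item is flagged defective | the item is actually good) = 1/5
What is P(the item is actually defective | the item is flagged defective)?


Using Bayes' theorem:
P(A|B) = P(B|A)·P(A) / P(B)

P(the item is flagged defective) = 22/25 × 9/100 + 1/5 × 91/100
= 99/1250 + 91/500 = 653/2500

P(the item is actually defective|the item is flagged defective) = (99/1250) / (653/2500) = 198/653

P(the item is actually defective|the item is flagged defective) = 198/653 ≈ 30.32%


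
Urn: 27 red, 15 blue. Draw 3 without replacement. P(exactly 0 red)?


Hypergeometric: C(27,0)×C(15,3)/C(42,3)
= 1×455/11480 = 13/328

P(X=0) = 13/328 ≈ 3.96%


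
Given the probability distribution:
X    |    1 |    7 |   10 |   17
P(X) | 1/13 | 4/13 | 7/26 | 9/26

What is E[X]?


E[X] = Σ x·P(X=x)
= (1)×(1/13) + (7)×(4/13) + (10)×(7/26) + (17)×(9/26)
= 281/26

E[X] = 281/26


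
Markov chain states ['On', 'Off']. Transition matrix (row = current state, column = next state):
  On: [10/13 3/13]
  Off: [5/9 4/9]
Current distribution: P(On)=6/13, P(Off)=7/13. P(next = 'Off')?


P(next=Off) = Σᵢ P(now=i)×P(i→Off)
= 6/13×3/13 + 7/13×4/9
= 18/169 + 28/117 = 526/1521

P = 526/1521 ≈ 0.3458


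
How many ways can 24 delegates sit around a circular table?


Circular arrangements of 24 distinct objects: fix one position to break rotational symmetry.
(n-1)! = 23! = 25852016738884976640000

25852016738884976640000


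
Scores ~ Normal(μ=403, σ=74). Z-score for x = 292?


z = (x - μ)/σ = (292 - 403)/74 = -1.5

z = -1.5


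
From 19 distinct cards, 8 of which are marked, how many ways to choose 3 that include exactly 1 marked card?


Choose 1 of the 8 marked cards and 2 of the other 11 cards:
C(8,1)×C(11,2) = 8×55 = 440

440


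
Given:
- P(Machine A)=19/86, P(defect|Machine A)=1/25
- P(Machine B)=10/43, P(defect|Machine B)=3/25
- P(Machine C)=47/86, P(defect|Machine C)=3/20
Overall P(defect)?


P(B) = Σ P(B|Aᵢ)×P(Aᵢ)
  1/25×19/86 = 19/2150
  3/25×10/43 = 6/215
  3/20×47/86 = 141/1720
Sum = 1021/8600

P(defect) = 1021/8600 ≈ 11.87%


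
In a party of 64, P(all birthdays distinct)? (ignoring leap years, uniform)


P(all different) = Π(365-i)/365 for i=0..63
= (365/365)×(364/365)×...×(302/365)
= 0.002810

P ≈ 0.0028 ≈ 0.28%


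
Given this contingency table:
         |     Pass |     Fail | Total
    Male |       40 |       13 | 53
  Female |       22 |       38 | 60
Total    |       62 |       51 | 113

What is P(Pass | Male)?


P(Pass | Male) = 40/(40+13) = 40/53

P(Pass|Male) = 40/53 ≈ 75.47%


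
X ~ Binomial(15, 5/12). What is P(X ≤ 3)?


P(X ≤ 3) = Σ P(X=i) for i=0..3
P(X=0) = 4747561509943/15407021574586368
P(X=1) = 16955576821225/5135673858195456
P(X=2) = 84777884106125/5135673858195456
P(X=3) = 787223209556875/15407021574586368
Sum = 274292788462217/3851755393646592

P(X ≤ 3) = 274292788462217/3851755393646592 ≈ 7.12%


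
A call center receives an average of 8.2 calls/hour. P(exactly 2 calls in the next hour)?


Poisson(λ=8.2): P(X=2) = e^(-λ)×λ^k/k!
= e^(-8.2) × 8.2^2 / 2!
≈ 0.00027465357 × 67.24 / 2 ≈ 0.009234

P(X=2) ≈ 0.009234 ≈ 0.92%


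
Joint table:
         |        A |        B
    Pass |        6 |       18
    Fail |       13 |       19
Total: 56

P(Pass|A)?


P(Pass|A) = 6/(6+13) = 6/19

P = 6/19 ≈ 31.58%


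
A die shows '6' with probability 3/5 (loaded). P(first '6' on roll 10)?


Geometric: P(X=10) = (1-p)^(k-1)×p = (2/5)^9×3/5 = 1536/9765625

P(X=10) = 1536/9765625 ≈ 0.02%


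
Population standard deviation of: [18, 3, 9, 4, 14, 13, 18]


Mean = 79/7
  (18-79/7)²=2209/49
  (3-79/7)²=3364/49
  (9-79/7)²=256/49
  (4-79/7)²=2601/49
  (14-79/7)²=361/49
  (13-79/7)²=144/49
  (18-79/7)²=2209/49
Σ(x-μ)² = 1592/7
σ² = (1592/7)/7 = 1592/49

σ = √(1592/49) ≈ 5.7000


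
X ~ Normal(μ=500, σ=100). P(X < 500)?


z = (500-500)/100 = 0.0
P(Z < 0.0) = 0.5000

P(X < 500) ≈ 0.5000


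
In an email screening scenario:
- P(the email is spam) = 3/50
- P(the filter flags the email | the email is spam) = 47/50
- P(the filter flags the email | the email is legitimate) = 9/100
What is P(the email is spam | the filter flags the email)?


Using Bayes' theorem:
P(A|B) = P(B|A)·P(A) / P(B)

P(the filter flags the email) = 47/50 × 3/50 + 9/100 × 47/50
= 141/2500 + 423/5000 = 141/1000

P(the email is spam|the filter flags the email) = (141/2500) / (141/1000) = 2/5

P(the email is spam|the filter flags the email) = 2/5 ≈ 40.00%


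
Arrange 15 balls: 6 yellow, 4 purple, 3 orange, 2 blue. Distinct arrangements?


15!/(6!×4!×3!×2!) = 6306300

6306300


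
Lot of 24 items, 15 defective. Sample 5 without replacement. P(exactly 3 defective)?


Hypergeometric: C(15,3)×C(9,2)/C(24,5)
= 455×36/42504 = 195/506

P(X=3) = 195/506 ≈ 38.54%


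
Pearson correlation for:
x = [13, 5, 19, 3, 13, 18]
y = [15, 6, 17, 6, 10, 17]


n=6, Σx=71, Σy=71, Σxy=1002, Σx²=1057, Σy²=975
r = (6×1002 - 71×71)/√((6×1057 - 71²)(6×975 - 71²))
= 971/√(1301×809) = 971/√1052509 ≈ 971/1025.9186 ≈ 0.9465

r ≈ 0.9465


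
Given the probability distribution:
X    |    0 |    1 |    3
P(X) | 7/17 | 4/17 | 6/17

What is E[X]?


E[X] = Σ x·P(X=x)
= (0)×(7/17) + (1)×(4/17) + (3)×(6/17)
= 22/17

E[X] = 22/17


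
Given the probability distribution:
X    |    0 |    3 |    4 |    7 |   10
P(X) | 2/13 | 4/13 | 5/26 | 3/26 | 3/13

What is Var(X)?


E[X] = 125/26
E[X²] = 899/26
Var(X) = E[X²] - (E[X])² = 899/26 - 15625/676 = 7749/676

Var(X) = 7749/676 ≈ 11.4630


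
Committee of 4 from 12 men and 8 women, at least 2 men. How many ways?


Count by #men:
  2M,2W: C(12,2)×C(8,2)=1848
  3M,1W: C(12,3)×C(8,1)=1760
  4M,0W: C(12,4)×C(8,0)=495
Total = 4103

4103


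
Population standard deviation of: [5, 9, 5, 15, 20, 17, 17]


Mean = 88/7
  (5-88/7)²=2809/49
  (9-88/7)²=625/49
  (5-88/7)²=2809/49
  (15-88/7)²=289/49
  (20-88/7)²=2704/49
  (17-88/7)²=961/49
  (17-88/7)²=961/49
Σ(x-μ)² = 1594/7
σ² = (1594/7)/7 = 1594/49

σ = √(1594/49) ≈ 5.7036


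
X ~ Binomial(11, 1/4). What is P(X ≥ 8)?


P(X ≥ 8) = Σ P(X=i) for i=8..11
P(X=8) = 4455/4194304
P(X=9) = 495/4194304
P(X=10) = 33/4194304
P(X=11) = 1/4194304
Sum = 623/524288

P(X ≥ 8) = 623/524288 ≈ 0.12%


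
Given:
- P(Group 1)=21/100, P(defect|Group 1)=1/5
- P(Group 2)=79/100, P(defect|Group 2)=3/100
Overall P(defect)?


P(B) = Σ P(B|Aᵢ)×P(Aᵢ)
  1/5×21/100 = 21/500
  3/100×79/100 = 237/10000
Sum = 657/10000

P(defect) = 657/10000 ≈ 6.57%


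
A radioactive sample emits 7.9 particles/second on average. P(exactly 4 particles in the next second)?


Poisson(λ=7.9): P(X=4) = e^(-λ)×λ^k/k!
= e^(-7.9) × 7.9^4 / 4!
≈ 0.0003707435405 × 3895.0081 / 24 ≈ 0.060169

P(X=4) ≈ 0.060169 ≈ 6.02%


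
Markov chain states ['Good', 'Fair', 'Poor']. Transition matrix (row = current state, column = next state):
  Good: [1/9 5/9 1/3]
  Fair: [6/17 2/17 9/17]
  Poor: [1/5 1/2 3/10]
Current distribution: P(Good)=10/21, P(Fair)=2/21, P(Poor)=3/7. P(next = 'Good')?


P(next=Good) = Σᵢ P(now=i)×P(i→Good)
= 10/21×1/9 + 2/21×6/17 + 3/7×1/5
= 10/189 + 4/119 + 3/35 = 2767/16065

P = 2767/16065 ≈ 0.1722


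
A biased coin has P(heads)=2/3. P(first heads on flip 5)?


Geometric: P(X=5) = (1-p)^(k-1)×p = (1/3)^4×2/3 = 2/243

P(X=5) = 2/243 ≈ 0.82%


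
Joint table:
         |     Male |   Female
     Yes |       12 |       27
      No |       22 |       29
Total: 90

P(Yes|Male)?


P(Yes|Male) = 12/(12+22) = 12/34 = 6/17

P = 6/17 ≈ 35.29%


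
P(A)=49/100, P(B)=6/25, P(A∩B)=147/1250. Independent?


P(A)×P(B) = 147/1250
P(A∩B) = 147/1250
Equal ✓ → Independent

Yes, independent


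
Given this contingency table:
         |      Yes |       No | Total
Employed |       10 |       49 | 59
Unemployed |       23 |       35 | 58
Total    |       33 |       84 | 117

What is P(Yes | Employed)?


P(Yes | Employed) = 10/(10+49) = 10/59

P(Yes|Employed) = 10/59 ≈ 16.95%


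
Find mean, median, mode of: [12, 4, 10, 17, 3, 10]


Sorted: [3, 4, 10, 10, 12, 17]
Mean = 56/6 = 28/3
Median = 10
Freq: {12: 1, 4: 1, 10: 2, 17: 1, 3: 1}
Mode: [10]

Mean=28/3, Median=10, Mode=10


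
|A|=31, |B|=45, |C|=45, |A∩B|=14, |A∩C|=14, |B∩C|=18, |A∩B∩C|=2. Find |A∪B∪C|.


|A∪B∪C| = 31+45+45-14-14-18+2 = 77

|A∪B∪C| = 77


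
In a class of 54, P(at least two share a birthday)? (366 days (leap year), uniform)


P(all different) = Π(366-i)/366 for i=0..53
= 0.016316
P(match) = 1 - 0.016316 = 0.983684

P ≈ 0.9837 ≈ 98.37%


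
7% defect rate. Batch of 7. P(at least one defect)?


P(all good) = (93/100)^7 = 60170087060757/100000000000000
P(≥1 defect) = 39829912939243/100000000000000

P = 39829912939243/100000000000000 ≈ 39.83%


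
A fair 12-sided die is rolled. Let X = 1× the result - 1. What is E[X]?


E[die] = (1+12)/2 = 13/2
E[X] = 1×13/2 - 1 = 11/2

E[X] = 11/2


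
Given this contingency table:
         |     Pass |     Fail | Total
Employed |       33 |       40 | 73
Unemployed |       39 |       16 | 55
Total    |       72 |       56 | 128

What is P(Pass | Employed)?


P(Pass | Employed) = 33/(33+40) = 33/73

P(Pass|Employed) = 33/73 ≈ 45.21%


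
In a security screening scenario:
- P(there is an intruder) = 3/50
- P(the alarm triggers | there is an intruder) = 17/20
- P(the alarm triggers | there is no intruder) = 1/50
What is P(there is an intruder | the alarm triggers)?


Using Bayes' theorem:
P(A|B) = P(B|A)·P(A) / P(B)

P(the alarm triggers) = 17/20 × 3/50 + 1/50 × 47/50
= 51/1000 + 47/2500 = 349/5000

P(there is an intruder|the alarm triggers) = (51/1000) / (349/5000) = 255/349

P(there is an intruder|the alarm triggers) = 255/349 ≈ 73.07%


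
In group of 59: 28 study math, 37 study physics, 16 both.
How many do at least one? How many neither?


|A∪B| = 28+37-16 = 49
Neither = 59-49 = 10

At least one: 49; Neither: 10


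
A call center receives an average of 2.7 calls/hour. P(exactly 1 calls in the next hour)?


Poisson(λ=2.7): P(X=1) = e^(-λ)×λ^k/k!
= e^(-2.7) × 2.7^1 / 1!
≈ 0.06720551274 × 2.7 / 1 ≈ 0.181455

P(X=1) ≈ 0.181455 ≈ 18.15%


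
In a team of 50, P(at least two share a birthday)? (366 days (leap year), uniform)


P(all different) = Π(366-i)/366 for i=0..49
= 0.029927
P(match) = 1 - 0.029927 = 0.970073

P ≈ 0.9701 ≈ 97.01%


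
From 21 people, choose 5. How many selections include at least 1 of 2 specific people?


Complement: C(21,5) - C(19,5) = 20349 - 11628 = 8721

8721


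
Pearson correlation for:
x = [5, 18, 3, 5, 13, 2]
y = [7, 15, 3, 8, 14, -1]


n=6, Σx=46, Σy=46, Σxy=534, Σx²=556, Σy²=544
r = (6×534 - 46×46)/√((6×556 - 46²)(6×544 - 46²))
= 1088/√(1220×1148) = 1088/√1400560 ≈ 1088/1183.4526 ≈ 0.9193

r ≈ 0.9193


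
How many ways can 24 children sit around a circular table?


Circular arrangements of 24 distinct objects: fix one position to break rotational symmetry.
(n-1)! = 23! = 25852016738884976640000

25852016738884976640000


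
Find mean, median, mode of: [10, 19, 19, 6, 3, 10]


Sorted: [3, 6, 10, 10, 19, 19]
Mean = 67/6
Median = 10
Freq: {10: 2, 19: 2, 6: 1, 3: 1}
Mode: [10, 19]

Mean=67/6, Median=10, Mode=[10, 19]


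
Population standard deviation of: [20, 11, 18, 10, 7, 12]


Mean = 78/6 = 13
  (20-13)²=49
  (11-13)²=4
  (18-13)²=25
  (10-13)²=9
  (7-13)²=36
  (12-13)²=1
Σ(x-μ)² = 124
σ² = 124/6 = 62/3

σ = √(62/3) ≈ 4.5461


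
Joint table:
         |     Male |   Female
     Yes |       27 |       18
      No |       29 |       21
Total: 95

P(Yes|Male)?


P(Yes|Male) = 27/(27+29) = 27/56

P = 27/56 ≈ 48.21%


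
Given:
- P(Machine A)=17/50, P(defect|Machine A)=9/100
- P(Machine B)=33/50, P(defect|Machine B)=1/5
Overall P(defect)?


P(B) = Σ P(B|Aᵢ)×P(Aᵢ)
  9/100×17/50 = 153/5000
  1/5×33/50 = 33/250
Sum = 813/5000

P(defect) = 813/5000 ≈ 16.26%


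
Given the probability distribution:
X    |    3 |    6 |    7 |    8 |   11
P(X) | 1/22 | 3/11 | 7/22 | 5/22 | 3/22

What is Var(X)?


E[X] = 161/22
E[X²] = 1251/22
Var(X) = E[X²] - (E[X])² = 1251/22 - 25921/484 = 1601/484

Var(X) = 1601/484 ≈ 3.3079


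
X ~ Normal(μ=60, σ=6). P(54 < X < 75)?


z₁=(54-60)/6=-1.0, z₂=(75-60)/6=2.5
P = Φ(2.5) - Φ(-1.0) = 0.993790 - 0.158655 = 0.835135 ≈ 0.8351

P(54 < X < 75) ≈ 0.8351


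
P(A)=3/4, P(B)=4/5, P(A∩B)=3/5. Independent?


P(A)×P(B) = 3/5
P(A∩B) = 3/5
Equal ✓ → Independent

Yes, independent


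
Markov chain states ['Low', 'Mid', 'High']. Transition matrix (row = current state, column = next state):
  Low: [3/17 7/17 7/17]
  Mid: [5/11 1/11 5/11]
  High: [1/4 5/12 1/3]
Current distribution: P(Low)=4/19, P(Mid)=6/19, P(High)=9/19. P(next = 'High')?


P(next=High) = Σᵢ P(now=i)×P(i→High)
= 4/19×7/17 + 6/19×5/11 + 9/19×1/3
= 28/323 + 30/209 + 3/19 = 1379/3553

P = 1379/3553 ≈ 0.3881


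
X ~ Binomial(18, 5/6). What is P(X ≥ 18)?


P(X ≥ 18) = Σ P(X=i) for i=18..18
P(X=18) = 3814697265625/101559956668416
Sum = 3814697265625/101559956668416

P(X ≥ 18) = 3814697265625/101559956668416 ≈ 3.76%


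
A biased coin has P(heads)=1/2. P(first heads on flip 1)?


Geometric: P(X=1) = (1-p)^(k-1)×p = (1/2)^0×1/2 = 1/2

P(X=1) = 1/2 ≈ 50.00%


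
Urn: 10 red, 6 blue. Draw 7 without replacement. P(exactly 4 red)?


Hypergeometric: C(10,4)×C(6,3)/C(16,7)
= 210×20/11440 = 105/286

P(X=4) = 105/286 ≈ 36.71%


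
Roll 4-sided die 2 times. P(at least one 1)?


P(no 1)^2 = (3/4)^2 = 9/16
P(≥1) = 1 - 9/16 = 7/16

P = 7/16 ≈ 43.75%


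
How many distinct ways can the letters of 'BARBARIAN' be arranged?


Letters: 9, freq: {'B': 2, 'A': 3, 'R': 2, 'I': 1, 'N': 1}
9!/(2!×3!×2!×1!×1!) = 362880/24 = 15120

15120


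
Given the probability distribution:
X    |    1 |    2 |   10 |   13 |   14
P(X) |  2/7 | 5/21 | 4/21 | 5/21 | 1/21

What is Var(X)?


E[X] = 45/7
E[X²] = 489/7
Var(X) = E[X²] - (E[X])² = 489/7 - 2025/49 = 1398/49

Var(X) = 1398/49 ≈ 28.5306


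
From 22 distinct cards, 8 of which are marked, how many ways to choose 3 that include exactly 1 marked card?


Choose 1 of the 8 marked cards and 2 of the other 14 cards:
C(8,1)×C(14,2) = 8×91 = 728

728


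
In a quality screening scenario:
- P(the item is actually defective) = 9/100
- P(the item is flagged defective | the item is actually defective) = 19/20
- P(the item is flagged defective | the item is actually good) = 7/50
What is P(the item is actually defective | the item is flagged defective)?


Using Bayes' theorem:
P(A|B) = P(B|A)·P(A) / P(B)

P(the item is flagged defective) = 19/20 × 9/100 + 7/50 × 91/100
= 171/2000 + 637/5000 = 2129/10000

P(the item is actually defective|the item is flagged defective) = (171/2000) / (2129/10000) = 855/2129

P(the item is actually defective|the item is flagged defective) = 855/2129 ≈ 40.16%
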